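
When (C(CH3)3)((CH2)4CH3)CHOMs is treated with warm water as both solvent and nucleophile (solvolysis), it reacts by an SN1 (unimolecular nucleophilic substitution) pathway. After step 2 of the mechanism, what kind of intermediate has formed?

tertiary carbocation

Step 1: Rate-determining heterolysis of the C–O bond gives MsO⁻ and a secondary carbocation.
Step 2: A methyl group with its bonding pair migrates from the adjacent tert-butyl carbon to the cationic centre — a 1,2-methyl shift — upgrading the secondary cation to a tertiary one.
After step 2 the species present is a tertiary carbocation.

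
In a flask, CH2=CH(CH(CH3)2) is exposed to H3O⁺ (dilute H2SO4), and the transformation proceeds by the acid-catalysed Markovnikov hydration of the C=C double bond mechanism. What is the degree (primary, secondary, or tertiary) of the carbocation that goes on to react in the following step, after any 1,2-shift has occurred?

tertiary

Step 1: The π electrons of the C=C bond attack a proton of H3O⁺; Markovnikov addition places the new C–H on the less-substituted alkene carbon, so the positive charge ends up on the more-substituted carbon — a secondary carbocation. H2O is released.
Step 2: A hydride (H with its bonding pair) migrates from the adjacent isopropyl carbon to the cationic centre — a 1,2-hydride shift — upgrading the secondary cation to a tertiary one.
The cation rearranges from secondary to tertiary via a 1,2-hydride shift from the adjacent isopropyl carbon; the tertiary cation is what reacts next.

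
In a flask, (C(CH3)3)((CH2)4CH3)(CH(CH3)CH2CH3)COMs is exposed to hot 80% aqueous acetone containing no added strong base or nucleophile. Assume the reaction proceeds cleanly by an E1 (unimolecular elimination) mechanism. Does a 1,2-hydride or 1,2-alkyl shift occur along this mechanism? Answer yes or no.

The first-formed carbocation is tertiary.
No single 1,2-shift to an adjacent carbon would produce a more-substituted cation than the one already present, so no rearrangement occurs.

no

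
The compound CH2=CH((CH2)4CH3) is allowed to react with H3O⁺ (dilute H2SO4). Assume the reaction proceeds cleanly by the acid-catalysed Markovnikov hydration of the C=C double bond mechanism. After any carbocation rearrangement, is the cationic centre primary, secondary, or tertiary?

Step 1: Protonation of the alkene by H3O⁺: the π bond acts as the nucleophile and picks up H⁺, giving the more stable (Markovnikov) secondary carbocation. H2O is released.
No single 1,2-shift to an adjacent carbon would give a more-substituted cation, so no rearrangement occurs.

secondary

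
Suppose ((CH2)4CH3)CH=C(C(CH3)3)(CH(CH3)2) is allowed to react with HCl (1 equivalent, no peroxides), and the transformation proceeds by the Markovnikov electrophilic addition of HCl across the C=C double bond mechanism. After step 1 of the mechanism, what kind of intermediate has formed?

tertiary carbocation

Step 1: Electrophilic addition begins with the π(C=C) electrons forming a bond to the proton of HCl. Following Markovnikov's rule, the resulting cation is tertiary. The H–Cl bond breaks heterolytically, releasing Cl⁻.
After step 1 the species present is a tertiary carbocation.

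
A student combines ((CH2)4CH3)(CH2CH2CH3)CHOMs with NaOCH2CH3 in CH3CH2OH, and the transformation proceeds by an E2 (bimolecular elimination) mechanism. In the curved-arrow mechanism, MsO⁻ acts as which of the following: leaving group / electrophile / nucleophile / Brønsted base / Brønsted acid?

Step 1: The strong base CH3CH2O⁻ removes a β-hydrogen; in the same concerted event the electrons of the breaking C–H bond form the new π(C=C) bond and the C–O σ-bond breaks, expelling MsO⁻. Anti-periplanar geometry; one transition state.
MsO⁻ departs with both electrons of the breaking σ-bond — that is the definition of a leaving group.

leaving group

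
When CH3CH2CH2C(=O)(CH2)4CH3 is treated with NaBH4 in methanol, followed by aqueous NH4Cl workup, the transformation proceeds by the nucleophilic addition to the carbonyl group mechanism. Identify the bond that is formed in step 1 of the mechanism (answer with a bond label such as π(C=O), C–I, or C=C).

C–H

Step 1: A lone pair / filled orbital on H⁻ (delivered from BH4⁻) attacks the electrophilic carbonyl carbon; the π(C=O) electrons shift onto oxygen, producing a tetrahedral alkoxide intermediate.
The bond formed in this step is the C–H bond.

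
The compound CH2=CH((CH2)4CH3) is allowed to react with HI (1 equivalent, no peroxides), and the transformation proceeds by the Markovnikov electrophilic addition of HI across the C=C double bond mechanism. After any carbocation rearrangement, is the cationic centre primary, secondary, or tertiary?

secondary

Step 1: Protonation of the alkene by HI: the π bond acts as the nucleophile and picks up H⁺, giving the more stable (Markovnikov) secondary carbocation. The H–I bond breaks heterolytically, releasing I⁻.
No single 1,2-shift to an adjacent carbon would give a more-substituted cation, so no rearrangement occurs.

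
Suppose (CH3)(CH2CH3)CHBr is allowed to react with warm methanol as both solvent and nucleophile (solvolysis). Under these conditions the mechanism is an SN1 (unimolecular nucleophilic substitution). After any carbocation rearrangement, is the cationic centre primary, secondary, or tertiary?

Step 1: Unassisted departure of Br⁻ (taking the C–Br bonding pair) generates a secondary carbocation.
No single 1,2-shift to an adjacent carbon would give a more-substituted cation, so no rearrangement occurs.

secondary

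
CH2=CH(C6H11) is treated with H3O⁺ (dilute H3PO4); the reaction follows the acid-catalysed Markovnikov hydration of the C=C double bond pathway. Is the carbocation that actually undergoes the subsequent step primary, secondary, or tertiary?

tertiary

Step 1: Electrophilic addition begins with the π(C=C) electrons forming a bond to the proton of H3O⁺. Following Markovnikov's rule, the resulting cation is secondary. H2O is released.
Step 2: Carbocation rearrangement: a 1,2-hydride shift from the adjacent cyclohexyl carbon converts the initially-formed secondary cation into the more stable tertiary cation.
The cation rearranges from secondary to tertiary via a 1,2-hydride shift from the adjacent cyclohexyl carbon; the tertiary cation is what reacts next.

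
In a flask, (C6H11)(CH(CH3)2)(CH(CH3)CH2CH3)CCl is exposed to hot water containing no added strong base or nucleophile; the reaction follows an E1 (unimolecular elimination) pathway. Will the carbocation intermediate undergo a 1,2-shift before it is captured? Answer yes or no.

The first-formed carbocation is tertiary.
No single 1,2-shift to an adjacent carbon would produce a more-substituted cation than the one already present, so no rearrangement occurs.

no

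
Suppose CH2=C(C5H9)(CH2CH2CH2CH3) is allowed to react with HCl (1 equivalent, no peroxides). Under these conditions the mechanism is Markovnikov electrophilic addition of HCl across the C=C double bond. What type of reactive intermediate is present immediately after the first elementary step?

tertiary carbocation

Step 1: Protonation of the alkene by HCl: the π bond acts as the nucleophile and picks up H⁺, giving the more stable (Markovnikov) tertiary carbocation. The H–Cl bond breaks heterolytically, releasing Cl⁻.
After step 1 the species present is a tertiary carbocation.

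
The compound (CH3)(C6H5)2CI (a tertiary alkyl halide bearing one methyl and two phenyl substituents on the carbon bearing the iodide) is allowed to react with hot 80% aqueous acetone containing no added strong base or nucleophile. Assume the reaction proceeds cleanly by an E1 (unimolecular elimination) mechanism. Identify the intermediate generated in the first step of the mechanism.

tertiary carbocation

Step 1: Unassisted departure of I⁻ (taking the C–I bonding pair) generates a tertiary carbocation.
After step 1 the species present is a tertiary carbocation.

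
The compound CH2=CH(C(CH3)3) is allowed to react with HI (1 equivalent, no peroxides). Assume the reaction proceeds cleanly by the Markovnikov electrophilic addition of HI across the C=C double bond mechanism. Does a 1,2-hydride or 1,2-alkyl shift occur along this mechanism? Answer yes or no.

The first-formed carbocation is secondary.
The adjacent tert-butyl carbon has no hydrogen but bears methyl groups; migration of one methyl with its bonding pair (a 1,2-methyl shift) places the charge on a tertiary centre.
Tertiary is more stable than secondary, so the shift occurs.

yes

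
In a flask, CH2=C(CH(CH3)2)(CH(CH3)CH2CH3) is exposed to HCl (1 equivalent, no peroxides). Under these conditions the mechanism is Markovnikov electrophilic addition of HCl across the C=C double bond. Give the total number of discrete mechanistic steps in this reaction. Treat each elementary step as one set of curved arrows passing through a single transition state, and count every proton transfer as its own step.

Step 1: The π electrons of the C=C bond attack a proton of HCl; Markovnikov addition places the new C–H on the less-substituted alkene carbon, so the positive charge ends up on the more-substituted carbon — a tertiary carbocation. The H–Cl bond breaks heterolytically, releasing Cl⁻.
(No 1,2-shift: no single shift to an adjacent carbon would give a more stable cation.)
Step 2: Nucleophilic attack by Cl⁻ on the carbocation completes the addition, giving R–Cl.
Total: 2 elementary steps.

2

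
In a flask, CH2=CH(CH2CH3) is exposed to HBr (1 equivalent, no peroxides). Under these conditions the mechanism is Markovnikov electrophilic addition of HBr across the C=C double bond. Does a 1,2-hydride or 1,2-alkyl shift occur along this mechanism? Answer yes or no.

no

The first-formed carbocation is secondary.
No single 1,2-shift to an adjacent carbon would produce a more-substituted cation than the one already present, so no rearrangement occurs.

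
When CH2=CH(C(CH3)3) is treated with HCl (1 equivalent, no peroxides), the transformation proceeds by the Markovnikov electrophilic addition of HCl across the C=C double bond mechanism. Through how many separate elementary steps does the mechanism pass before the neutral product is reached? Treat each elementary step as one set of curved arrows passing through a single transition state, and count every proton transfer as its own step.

Step 1: Protonation of the alkene by HCl: the π bond acts as the nucleophile and picks up H⁺, giving the more stable (Markovnikov) secondary carbocation. The H–Cl bond breaks heterolytically, releasing Cl⁻.
Step 2: A 1,2-methyl shift from the adjacent tert-butyl carbon moves the positive charge from the secondary centre to an adjacent carbon, generating a more stable tertiary carbocation.
Step 3: Nucleophilic attack by Cl⁻ on the carbocation completes the addition, giving R–Cl.
Total: 3 elementary steps.

3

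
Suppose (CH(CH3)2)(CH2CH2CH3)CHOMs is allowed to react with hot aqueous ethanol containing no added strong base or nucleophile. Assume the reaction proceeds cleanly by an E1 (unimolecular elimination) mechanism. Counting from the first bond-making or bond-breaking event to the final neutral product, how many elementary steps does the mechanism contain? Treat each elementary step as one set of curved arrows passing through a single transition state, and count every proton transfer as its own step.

Step 1: Ionisation: the C–O σ-bond cleaves heterolytically; both bonding electrons depart with MsO⁻, leaving a secondary carbocation at the α-carbon.
Step 2: A 1,2-hydride shift from the adjacent isopropyl carbon moves the positive charge from the secondary centre to an adjacent carbon, generating a more stable tertiary carbocation.
Step 3: A weak base (a water (or ethanol) molecule from the solvent) removes a proton from a carbon adjacent to the cationic centre; the electrons of that C–H bond become the new π(C=C) bond, giving the alkene.
Total: 3 elementary steps.

3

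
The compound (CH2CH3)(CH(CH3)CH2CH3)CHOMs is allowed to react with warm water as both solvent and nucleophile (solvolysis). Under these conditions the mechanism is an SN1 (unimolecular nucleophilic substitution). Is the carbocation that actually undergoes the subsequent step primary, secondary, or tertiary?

Step 1: Unassisted departure of MsO⁻ (taking the C–O bonding pair) generates a secondary carbocation.
Step 2: A 1,2-hydride shift from the adjacent sec-butyl carbon moves the positive charge from the secondary centre to an adjacent carbon, generating a more stable tertiary carbocation.
The cation rearranges from secondary to tertiary via a 1,2-hydride shift from the adjacent sec-butyl carbon; the tertiary cation is what reacts next.

tertiary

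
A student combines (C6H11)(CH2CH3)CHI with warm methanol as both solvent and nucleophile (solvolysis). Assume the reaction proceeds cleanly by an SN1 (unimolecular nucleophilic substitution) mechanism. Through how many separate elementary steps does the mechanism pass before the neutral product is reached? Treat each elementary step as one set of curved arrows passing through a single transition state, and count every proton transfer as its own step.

4

Step 1: The C–I bond breaks with both electrons going to the iodide; I⁻ leaves and a secondary carbocation remains.
Step 2: A hydride (H with its bonding pair) migrates from the adjacent cyclohexyl carbon to the cationic centre — a 1,2-hydride shift — upgrading the secondary cation to a tertiary one.
Step 3: CH3OH donates an oxygen lone pair into the empty p orbital of the cation, giving a protonated ether (an oxonium ion).
Step 4: Deprotonation of the oxonium oxygen by solvent methanol yields the neutral ether.
Total: 4 elementary steps.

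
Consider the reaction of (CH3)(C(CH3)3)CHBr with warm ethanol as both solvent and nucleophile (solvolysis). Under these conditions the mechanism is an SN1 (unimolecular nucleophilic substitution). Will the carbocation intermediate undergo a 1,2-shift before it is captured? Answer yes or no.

yes

The first-formed carbocation is secondary.
The adjacent tert-butyl carbon has no hydrogen but bears methyl groups; migration of one methyl with its bonding pair (a 1,2-methyl shift) places the charge on a tertiary centre.
Tertiary is more stable than secondary, so the shift occurs.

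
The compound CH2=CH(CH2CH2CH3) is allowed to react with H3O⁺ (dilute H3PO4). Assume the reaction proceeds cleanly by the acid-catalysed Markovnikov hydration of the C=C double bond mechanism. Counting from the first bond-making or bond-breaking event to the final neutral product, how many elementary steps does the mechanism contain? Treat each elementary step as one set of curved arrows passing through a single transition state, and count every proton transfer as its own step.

3

Step 1: Protonation of the alkene by H3O⁺: the π bond acts as the nucleophile and picks up H⁺, giving the more stable (Markovnikov) secondary carbocation. H2O is released.
(No 1,2-shift: no single shift to an adjacent carbon would give a more stable cation.)
Step 2: Water acts as the nucleophile: an oxygen lone pair bonds to the cationic carbon, giving an oxonium-ion intermediate.
Step 3: Proton transfer from the O–H of the oxonium ion to H2O completes the catalytic cycle and yields the alcohol.
Total: 3 elementary steps.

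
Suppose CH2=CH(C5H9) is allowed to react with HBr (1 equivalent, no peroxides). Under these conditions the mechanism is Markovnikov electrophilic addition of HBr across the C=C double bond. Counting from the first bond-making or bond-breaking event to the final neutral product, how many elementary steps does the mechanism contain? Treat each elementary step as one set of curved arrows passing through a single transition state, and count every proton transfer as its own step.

3

Step 1: The π electrons of the C=C bond attack a proton of HBr; Markovnikov addition places the new C–H on the less-substituted alkene carbon, so the positive charge ends up on the more-substituted carbon — a secondary carbocation. The H–Br bond breaks heterolytically, releasing Br⁻.
Step 2: A 1,2-hydride shift from the adjacent cyclopentyl carbon moves the positive charge from the secondary centre to an adjacent carbon, generating a more stable tertiary carbocation.
Step 3: Nucleophilic attack by Br⁻ on the carbocation completes the addition, giving R–Br.
Total: 3 elementary steps.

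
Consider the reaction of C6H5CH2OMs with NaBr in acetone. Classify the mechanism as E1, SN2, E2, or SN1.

SN2

Conditions: a primary substrate with a strong nucleophile in the polar aprotic solvent acetone.
These conditions are the textbook signature of the SN2 pathway.
An unhindered substrate with a strong nucleophile in a polar aprotic solvent favours one-step backside displacement.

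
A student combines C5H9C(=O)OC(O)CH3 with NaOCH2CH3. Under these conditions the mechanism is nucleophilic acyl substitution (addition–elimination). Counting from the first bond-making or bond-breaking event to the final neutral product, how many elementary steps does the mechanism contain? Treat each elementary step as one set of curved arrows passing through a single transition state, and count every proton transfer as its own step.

Step 1: CH3CH2O⁻ adds to the carbonyl carbon; the C=O π electrons shift onto oxygen and a tetrahedral alkoxide intermediate forms.
Step 2: Collapse of the tetrahedral intermediate: the alkoxide oxygen pushes its lone pair back to re-form C=O while CH3CO2⁻ leaves.
Total: 2 elementary steps.

2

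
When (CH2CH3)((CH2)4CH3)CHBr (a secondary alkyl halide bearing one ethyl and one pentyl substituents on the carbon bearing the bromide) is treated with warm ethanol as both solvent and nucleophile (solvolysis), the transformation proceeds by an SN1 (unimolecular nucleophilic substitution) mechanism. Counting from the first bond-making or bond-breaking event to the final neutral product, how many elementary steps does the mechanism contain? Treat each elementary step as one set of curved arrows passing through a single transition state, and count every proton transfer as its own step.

3

Step 1: Rate-determining heterolysis of the C–Br bond gives Br⁻ and a secondary carbocation.
(No 1,2-shift: no single shift to an adjacent carbon would give a more stable cation.)
Step 2: Nucleophilic capture: the oxygen of CH3CH2OH bonds to the cationic carbon, producing an oxonium-ion intermediate.
Step 3: Deprotonation of the oxonium oxygen by solvent ethanol yields the neutral ether.
Total: 3 elementary steps.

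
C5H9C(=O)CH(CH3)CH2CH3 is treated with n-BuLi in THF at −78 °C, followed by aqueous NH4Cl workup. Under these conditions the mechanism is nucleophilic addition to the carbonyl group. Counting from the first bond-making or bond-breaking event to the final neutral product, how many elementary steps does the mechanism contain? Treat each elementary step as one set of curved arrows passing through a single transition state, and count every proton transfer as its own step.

2

Step 1: Nucleophilic addition: the carbanion-like carbon of n-BuLi adds to the carbonyl carbon, pushing the π(C=O) electron pair onto oxygen and giving a tetrahedral alkoxide.
Step 2: The alkoxide picks up a proton during aqueous NH4Cl workup to yield an alcohol.
Total: 2 elementary steps.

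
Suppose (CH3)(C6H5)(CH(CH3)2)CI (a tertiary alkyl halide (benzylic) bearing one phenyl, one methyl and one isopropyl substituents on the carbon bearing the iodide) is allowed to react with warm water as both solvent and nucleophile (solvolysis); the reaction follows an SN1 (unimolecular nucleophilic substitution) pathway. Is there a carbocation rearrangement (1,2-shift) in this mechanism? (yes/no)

The first-formed carbocation is tertiary.
No single 1,2-shift to an adjacent carbon would produce a more-substituted cation than the one already present, so no rearrangement occurs.

no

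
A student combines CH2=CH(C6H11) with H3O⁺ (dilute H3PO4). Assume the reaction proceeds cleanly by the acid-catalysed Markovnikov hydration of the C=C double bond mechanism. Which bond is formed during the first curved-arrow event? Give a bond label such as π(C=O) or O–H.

C–H

Step 1: The π electrons of the C=C bond attack a proton of H3O⁺; Markovnikov addition places the new C–H on the less-substituted alkene carbon, so the positive charge ends up on the more-substituted carbon — a secondary carbocation. H2O is released.
The bond formed in this step is the C–H bond.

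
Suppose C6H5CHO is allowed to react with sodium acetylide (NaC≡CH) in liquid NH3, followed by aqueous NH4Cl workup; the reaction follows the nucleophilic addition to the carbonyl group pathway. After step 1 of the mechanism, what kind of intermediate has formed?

tetrahedral alkoxide intermediate

Step 1: Nucleophilic addition: HC≡C⁻ adds to the carbonyl carbon, pushing the π(C=O) electron pair onto oxygen and giving a tetrahedral alkoxide.
After step 1 the species present is a tetrahedral alkoxide intermediate.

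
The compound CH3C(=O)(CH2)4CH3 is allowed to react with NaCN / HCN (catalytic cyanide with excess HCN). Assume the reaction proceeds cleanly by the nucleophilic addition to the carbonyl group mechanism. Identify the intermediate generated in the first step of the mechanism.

Step 1: A lone pair / filled orbital on CN⁻ attacks the electrophilic carbonyl carbon; the π(C=O) electrons shift onto oxygen, producing a tetrahedral alkoxide intermediate.
After step 1 the species present is a tetrahedral alkoxide intermediate.

tetrahedral alkoxide intermediate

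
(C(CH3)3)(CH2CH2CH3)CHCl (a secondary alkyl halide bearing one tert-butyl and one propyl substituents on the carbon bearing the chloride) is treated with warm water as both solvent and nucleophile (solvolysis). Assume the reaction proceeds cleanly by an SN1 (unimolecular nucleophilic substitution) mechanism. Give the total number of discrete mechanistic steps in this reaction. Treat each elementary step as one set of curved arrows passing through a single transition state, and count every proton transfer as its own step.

Step 1: Unassisted departure of Cl⁻ (taking the C–Cl bonding pair) generates a secondary carbocation.
Step 2: A 1,2-methyl shift from the adjacent tert-butyl carbon moves the positive charge from the secondary centre to an adjacent carbon, generating a more stable tertiary carbocation.
Step 3: Nucleophilic capture: the oxygen of H2O bonds to the cationic carbon, producing an oxonium-ion intermediate.
Step 4: Deprotonation of the oxonium oxygen by solvent water yields the neutral alcohol.
Total: 4 elementary steps.

4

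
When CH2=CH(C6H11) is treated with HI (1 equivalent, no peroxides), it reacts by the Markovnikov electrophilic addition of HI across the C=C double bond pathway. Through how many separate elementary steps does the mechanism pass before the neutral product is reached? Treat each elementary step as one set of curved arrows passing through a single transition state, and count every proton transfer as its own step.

Step 1: Electrophilic addition begins with the π(C=C) electrons forming a bond to the proton of HI. Following Markovnikov's rule, the resulting cation is secondary. The H–I bond breaks heterolytically, releasing I⁻.
Step 2: A hydride (H with its bonding pair) migrates from the adjacent cyclohexyl carbon to the cationic centre — a 1,2-hydride shift — upgrading the secondary cation to a tertiary one.
Step 3: Nucleophilic attack by I⁻ on the carbocation completes the addition, giving R–I.
Total: 3 elementary steps.

3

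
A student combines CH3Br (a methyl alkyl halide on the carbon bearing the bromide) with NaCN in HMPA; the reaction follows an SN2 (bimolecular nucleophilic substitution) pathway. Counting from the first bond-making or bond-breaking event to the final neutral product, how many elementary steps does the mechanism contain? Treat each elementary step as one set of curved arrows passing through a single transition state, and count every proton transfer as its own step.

Step 1: The cyanide nucleophile donates a lone pair from C to the α-carbon in a backside attack; simultaneously the C–Br σ-bond breaks and both of its electrons leave with Br⁻. One concerted step with inversion of configuration.
Total: 1 elementary step.

1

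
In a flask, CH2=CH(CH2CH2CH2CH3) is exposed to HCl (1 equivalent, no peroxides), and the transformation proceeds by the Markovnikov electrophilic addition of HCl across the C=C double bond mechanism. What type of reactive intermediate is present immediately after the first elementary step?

Step 1: The π electrons of the C=C bond attack a proton of HCl; Markovnikov addition places the new C–H on the less-substituted alkene carbon, so the positive charge ends up on the more-substituted carbon — a secondary carbocation. The H–Cl bond breaks heterolytically, releasing Cl⁻.
After step 1 the species present is a secondary carbocation.

secondary carbocation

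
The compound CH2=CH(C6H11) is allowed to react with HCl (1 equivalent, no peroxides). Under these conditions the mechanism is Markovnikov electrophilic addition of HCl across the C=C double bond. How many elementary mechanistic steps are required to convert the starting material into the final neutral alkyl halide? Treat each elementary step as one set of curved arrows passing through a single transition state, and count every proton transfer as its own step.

3

Step 1: The π electrons of the C=C bond attack a proton of HCl; Markovnikov addition places the new C–H on the less-substituted alkene carbon, so the positive charge ends up on the more-substituted carbon — a secondary carbocation. The H–Cl bond breaks heterolytically, releasing Cl⁻.
Step 2: A hydride (H with its bonding pair) migrates from the adjacent cyclohexyl carbon to the cationic centre — a 1,2-hydride shift — upgrading the secondary cation to a tertiary one.
Step 3: The Cl⁻ anion donates a lone pair to the carbocation, forming the new C–Cl σ-bond and giving the neutral alkyl halide.
Total: 3 elementary steps.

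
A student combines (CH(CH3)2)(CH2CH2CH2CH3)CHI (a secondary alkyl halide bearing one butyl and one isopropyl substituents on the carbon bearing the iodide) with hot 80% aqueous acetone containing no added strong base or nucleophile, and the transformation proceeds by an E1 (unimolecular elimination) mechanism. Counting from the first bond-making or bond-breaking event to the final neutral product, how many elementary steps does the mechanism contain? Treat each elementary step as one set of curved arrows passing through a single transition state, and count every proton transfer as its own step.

Step 1: The C–I bond breaks with both electrons going to the iodide; I⁻ leaves and a secondary carbocation remains.
Step 2: Carbocation rearrangement: a 1,2-hydride shift from the adjacent isopropyl carbon converts the initially-formed secondary cation into the more stable tertiary cation.
Step 3: A weak base (a water molecule from the solvent) removes a proton from a carbon adjacent to the cationic centre; the electrons of that C–H bond become the new π(C=C) bond, giving the alkene.
Total: 3 elementary steps.

3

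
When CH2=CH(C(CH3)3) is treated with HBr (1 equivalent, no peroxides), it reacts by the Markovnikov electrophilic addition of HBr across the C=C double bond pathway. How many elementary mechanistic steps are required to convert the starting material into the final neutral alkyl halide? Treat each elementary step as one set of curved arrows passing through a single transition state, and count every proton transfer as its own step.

Step 1: Electrophilic addition begins with the π(C=C) electrons forming a bond to the proton of HBr. Following Markovnikov's rule, the resulting cation is secondary. The H–Br bond breaks heterolytically, releasing Br⁻.
Step 2: A 1,2-methyl shift from the adjacent tert-butyl carbon moves the positive charge from the secondary centre to an adjacent carbon, generating a more stable tertiary carbocation.
Step 3: Nucleophilic attack by Br⁻ on the carbocation completes the addition, giving R–Br.
Total: 3 elementary steps.

3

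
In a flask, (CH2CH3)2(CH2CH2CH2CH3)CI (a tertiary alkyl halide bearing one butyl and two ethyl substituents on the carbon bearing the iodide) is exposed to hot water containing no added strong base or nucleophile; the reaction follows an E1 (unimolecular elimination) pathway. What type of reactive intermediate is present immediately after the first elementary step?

Step 1: Rate-determining heterolysis of the C–I bond gives I⁻ and a tertiary carbocation.
After step 1 the species present is a tertiary carbocation.

tertiary carbocation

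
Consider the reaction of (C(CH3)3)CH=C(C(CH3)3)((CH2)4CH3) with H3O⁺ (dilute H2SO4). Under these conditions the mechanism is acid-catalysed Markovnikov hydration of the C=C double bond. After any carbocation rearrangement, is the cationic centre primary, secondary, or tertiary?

tertiary

Step 1: Electrophilic addition begins with the π(C=C) electrons forming a bond to the proton of H3O⁺. Following Markovnikov's rule, the resulting cation is tertiary. H2O is released.
No single 1,2-shift to an adjacent carbon would give a more-substituted cation, so no rearrangement occurs.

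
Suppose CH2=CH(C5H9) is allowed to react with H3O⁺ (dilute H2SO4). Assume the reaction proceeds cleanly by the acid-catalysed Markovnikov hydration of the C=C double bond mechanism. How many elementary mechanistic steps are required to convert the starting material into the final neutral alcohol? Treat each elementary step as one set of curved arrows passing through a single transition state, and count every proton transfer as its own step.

4

Step 1: Protonation of the alkene by H3O⁺: the π bond acts as the nucleophile and picks up H⁺, giving the more stable (Markovnikov) secondary carbocation. H2O is released.
Step 2: A 1,2-hydride shift from the adjacent cyclopentyl carbon moves the positive charge from the secondary centre to an adjacent carbon, generating a more stable tertiary carbocation.
Step 3: Nucleophilic capture of the cation by H2O produces the protonated alcohol (an oxonium ion).
Step 4: Deprotonation of the oxonium ion by a water molecule delivers the neutral alcohol and regenerates the acid catalyst.
Total: 4 elementary steps.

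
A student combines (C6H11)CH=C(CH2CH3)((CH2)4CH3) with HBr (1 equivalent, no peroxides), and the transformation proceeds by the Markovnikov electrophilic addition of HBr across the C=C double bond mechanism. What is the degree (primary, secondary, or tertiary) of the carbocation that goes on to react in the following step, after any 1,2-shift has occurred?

tertiary

Step 1: Electrophilic addition begins with the π(C=C) electrons forming a bond to the proton of HBr. Following Markovnikov's rule, the resulting cation is tertiary. The H–Br bond breaks heterolytically, releasing Br⁻.
No single 1,2-shift to an adjacent carbon would give a more-substituted cation, so no rearrangement occurs.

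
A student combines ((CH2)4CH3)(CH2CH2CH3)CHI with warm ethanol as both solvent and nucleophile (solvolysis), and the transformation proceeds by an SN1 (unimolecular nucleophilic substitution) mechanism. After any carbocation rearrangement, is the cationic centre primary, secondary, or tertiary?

Step 1: Rate-determining heterolysis of the C–I bond gives I⁻ and a secondary carbocation.
No single 1,2-shift to an adjacent carbon would give a more-substituted cation, so no rearrangement occurs.

secondary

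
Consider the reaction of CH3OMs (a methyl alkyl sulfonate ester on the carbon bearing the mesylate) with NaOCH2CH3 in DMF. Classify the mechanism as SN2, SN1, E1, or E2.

Conditions: a methyl substrate with a strong nucleophile in the polar aprotic solvent DMF.
These conditions are the textbook signature of the SN2 pathway.
An unhindered substrate with a strong nucleophile in a polar aprotic solvent favours one-step backside displacement.

SN2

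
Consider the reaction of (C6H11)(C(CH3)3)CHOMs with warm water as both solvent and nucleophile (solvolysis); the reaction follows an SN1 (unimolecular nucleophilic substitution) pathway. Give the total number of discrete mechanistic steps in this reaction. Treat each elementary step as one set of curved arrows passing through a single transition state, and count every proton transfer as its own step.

Step 1: Ionisation: the C–O σ-bond cleaves heterolytically; both bonding electrons depart with MsO⁻, leaving a secondary carbocation at the α-carbon.
Step 2: A 1,2-hydride shift from the adjacent cyclohexyl carbon moves the positive charge from the secondary centre to an adjacent carbon, generating a more stable tertiary carbocation.
Step 3: H2O donates an oxygen lone pair into the empty p orbital of the cation, giving a protonated alcohol (an oxonium ion).
Step 4: Proton transfer from the O–H of the oxonium ion to a solvent molecule delivers the neutral alcohol.
Total: 4 elementary steps.

4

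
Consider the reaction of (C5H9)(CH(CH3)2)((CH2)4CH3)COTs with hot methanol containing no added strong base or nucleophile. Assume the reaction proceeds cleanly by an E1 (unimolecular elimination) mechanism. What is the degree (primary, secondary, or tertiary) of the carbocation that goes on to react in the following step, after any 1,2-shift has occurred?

tertiary

Step 1: The C–O bond breaks with both electrons going to the tosylate; TsO⁻ leaves and a tertiary carbocation remains.
No single 1,2-shift to an adjacent carbon would give a more-substituted cation, so no rearrangement occurs.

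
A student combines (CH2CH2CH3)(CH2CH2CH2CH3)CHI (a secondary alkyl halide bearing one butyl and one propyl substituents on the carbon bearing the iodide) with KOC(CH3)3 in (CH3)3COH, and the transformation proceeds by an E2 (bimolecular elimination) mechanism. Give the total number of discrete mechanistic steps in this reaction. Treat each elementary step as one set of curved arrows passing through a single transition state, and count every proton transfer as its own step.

1

Step 1: Concerted anti-periplanar elimination: (CH3)3CO⁻ abstracts a β-H while I⁻ leaves, and the C–H electrons become the new C=C π bond — all in a single transition state.
Total: 1 elementary step.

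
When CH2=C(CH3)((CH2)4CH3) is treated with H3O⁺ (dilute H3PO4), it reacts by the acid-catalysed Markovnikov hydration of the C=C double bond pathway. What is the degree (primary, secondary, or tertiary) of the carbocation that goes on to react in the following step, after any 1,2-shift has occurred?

Step 1: Protonation of the alkene by H3O⁺: the π bond acts as the nucleophile and picks up H⁺, giving the more stable (Markovnikov) tertiary carbocation. H2O is released.
No single 1,2-shift to an adjacent carbon would give a more-substituted cation, so no rearrangement occurs.

tertiary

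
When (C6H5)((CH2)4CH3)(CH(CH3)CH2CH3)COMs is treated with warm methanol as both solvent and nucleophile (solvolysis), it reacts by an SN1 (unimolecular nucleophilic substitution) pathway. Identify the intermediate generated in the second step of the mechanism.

oxonium ion

Step 1: Ionisation: the C–O σ-bond cleaves heterolytically; both bonding electrons depart with MsO⁻, leaving a tertiary carbocation at the α-carbon.
Step 2: Nucleophilic capture: the oxygen of CH3OH bonds to the cationic carbon, producing an oxonium-ion intermediate.
After step 2 the species present is an oxonium ion.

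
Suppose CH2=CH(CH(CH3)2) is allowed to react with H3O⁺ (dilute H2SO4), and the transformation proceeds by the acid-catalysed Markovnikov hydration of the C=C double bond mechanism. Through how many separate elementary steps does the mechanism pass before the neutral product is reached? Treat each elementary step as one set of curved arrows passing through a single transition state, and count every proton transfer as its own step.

4

Step 1: Protonation of the alkene by H3O⁺: the π bond acts as the nucleophile and picks up H⁺, giving the more stable (Markovnikov) secondary carbocation. H2O is released.
Step 2: Carbocation rearrangement: a 1,2-hydride shift from the adjacent isopropyl carbon converts the initially-formed secondary cation into the more stable tertiary cation.
Step 3: A lone pair on the oxygen of H2O attacks the carbocation, forming a C–O bond and an oxonium ion (a protonated alcohol).
Step 4: Proton transfer from the O–H of the oxonium ion to H2O completes the catalytic cycle and yields the alcohol.
Total: 4 elementary steps.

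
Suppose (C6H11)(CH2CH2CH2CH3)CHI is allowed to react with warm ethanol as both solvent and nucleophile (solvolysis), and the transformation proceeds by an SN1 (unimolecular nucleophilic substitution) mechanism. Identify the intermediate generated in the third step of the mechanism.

oxonium ion

Step 1: Unassisted departure of I⁻ (taking the C–I bonding pair) generates a secondary carbocation.
Step 2: A 1,2-hydride shift from the adjacent cyclohexyl carbon moves the positive charge from the secondary centre to an adjacent carbon, generating a more stable tertiary carbocation.
Step 3: A lone pair on the oxygen of CH3CH2OH attacks the carbocation, forming a new C–O σ-bond and an oxonium ion.
After step 3 the species present is an oxonium ion.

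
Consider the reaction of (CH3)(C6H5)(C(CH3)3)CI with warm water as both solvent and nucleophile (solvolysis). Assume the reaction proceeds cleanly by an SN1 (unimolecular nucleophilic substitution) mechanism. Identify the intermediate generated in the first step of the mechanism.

tertiary carbocation

Step 1: Unassisted departure of I⁻ (taking the C–I bonding pair) generates a tertiary carbocation.
After step 1 the species present is a tertiary carbocation.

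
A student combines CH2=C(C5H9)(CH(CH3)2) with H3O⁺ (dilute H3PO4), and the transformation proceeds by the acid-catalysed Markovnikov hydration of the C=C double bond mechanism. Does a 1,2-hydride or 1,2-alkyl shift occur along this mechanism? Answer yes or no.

no

The first-formed carbocation is tertiary.
No single 1,2-shift to an adjacent carbon would produce a more-substituted cation than the one already present, so no rearrangement occurs.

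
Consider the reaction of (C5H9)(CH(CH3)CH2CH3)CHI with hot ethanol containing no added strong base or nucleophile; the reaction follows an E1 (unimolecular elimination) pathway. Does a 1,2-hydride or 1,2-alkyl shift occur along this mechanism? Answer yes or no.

yes

The first-formed carbocation is secondary.
The adjacent cyclopentyl carbon already bears 2 other carbon substituents and has a hydrogen to migrate; after a 1,2-hydride shift from that carbon the positive charge sits on a tertiary centre.
Tertiary is more stable than secondary, so the shift occurs.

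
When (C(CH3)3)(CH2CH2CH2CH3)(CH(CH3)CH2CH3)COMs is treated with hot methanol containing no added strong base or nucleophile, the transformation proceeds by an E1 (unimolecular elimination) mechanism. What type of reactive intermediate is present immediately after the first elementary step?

tertiary carbocation

Step 1: Ionisation: the C–O σ-bond cleaves heterolytically; both bonding electrons depart with MsO⁻, leaving a tertiary carbocation at the α-carbon.
After step 1 the species present is a tertiary carbocation.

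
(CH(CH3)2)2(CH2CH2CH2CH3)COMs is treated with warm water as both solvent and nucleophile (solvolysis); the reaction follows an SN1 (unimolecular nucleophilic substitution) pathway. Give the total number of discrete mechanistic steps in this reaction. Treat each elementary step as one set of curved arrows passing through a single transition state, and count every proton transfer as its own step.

3

Step 1: Ionisation: the C–O σ-bond cleaves heterolytically; both bonding electrons depart with MsO⁻, leaving a tertiary carbocation at the α-carbon.
(No 1,2-shift: no single shift to an adjacent carbon would give a more stable cation.)
Step 2: A lone pair on the oxygen of H2O attacks the carbocation, forming a new C–O σ-bond and an oxonium ion.
Step 3: A second solvent molecule removes the proton on oxygen, giving the neutral alcohol product.
Total: 3 elementary steps.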